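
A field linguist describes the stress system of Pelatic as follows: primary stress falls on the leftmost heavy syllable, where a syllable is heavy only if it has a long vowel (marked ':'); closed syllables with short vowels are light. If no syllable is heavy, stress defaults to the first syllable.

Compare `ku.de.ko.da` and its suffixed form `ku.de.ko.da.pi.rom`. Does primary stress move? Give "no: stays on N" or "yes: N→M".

Base `ku.de.ko.da` (4 syllables):
  Weights: 1 ku L, 2 de L, 3 ko L, 4 da L.
  No heavy syllable in the domain; default to the first syllable = syllable 1.
  → primary stress on syllable 1.
Suffixed `ku.de.ko.da.pi.rom` (6 syllables):
  Weights: 1 ku L, 2 de L, 3 ko L, 4 da L, 5 pi L, 6 rom L.
  No heavy syllable in the domain; default to the first syllable = syllable 1.
  → primary stress on syllable 1.

no: stays on 1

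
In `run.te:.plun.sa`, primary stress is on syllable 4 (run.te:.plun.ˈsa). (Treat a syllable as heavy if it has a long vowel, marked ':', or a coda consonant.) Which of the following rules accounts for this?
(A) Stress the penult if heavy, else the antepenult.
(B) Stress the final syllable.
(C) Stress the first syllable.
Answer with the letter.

Rule A → syllable 3 (observed: 4).
Rule B → syllable 4 ✓.
Rule C → syllable 1 (observed: 4).

B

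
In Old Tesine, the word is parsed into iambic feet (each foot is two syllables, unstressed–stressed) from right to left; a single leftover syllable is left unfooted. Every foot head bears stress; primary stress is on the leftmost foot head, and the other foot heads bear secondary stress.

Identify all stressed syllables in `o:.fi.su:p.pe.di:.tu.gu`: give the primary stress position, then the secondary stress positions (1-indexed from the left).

primary 3, secondary 5, 7

Parse right to left into iambic (σˈσ) feet: o: (fi.ˈsu:p) (pe.ˈdi:) (tu.ˈgu). Syllable 1 is left unfooted.
Foot heads (stressed positions): 3, 5, 7.
End Rule Leftmost: primary stress on the leftmost head = syllable 3.
Secondary stress on 5, 7: o:.fi.ˈsu:p.pe.ˌdi:.tu.ˌgu.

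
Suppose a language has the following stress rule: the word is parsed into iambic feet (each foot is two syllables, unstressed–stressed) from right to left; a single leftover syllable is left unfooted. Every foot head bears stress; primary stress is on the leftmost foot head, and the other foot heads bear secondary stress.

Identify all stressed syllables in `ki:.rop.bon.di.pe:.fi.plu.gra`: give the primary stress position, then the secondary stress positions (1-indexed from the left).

Parse right to left into iambic (σˈσ) feet: (ki:.ˈrop) (bon.ˈdi) (pe:.ˈfi) (plu.ˈgra).
Foot heads (stressed positions): 2, 4, 6, 8.
End Rule Leftmost: primary stress on the leftmost head = syllable 2.
Secondary stress on 4, 6, 8: ki:.ˈrop.bon.ˌdi.pe:.ˌfi.plu.ˌgra.

primary 2, secondary 4, 6, 8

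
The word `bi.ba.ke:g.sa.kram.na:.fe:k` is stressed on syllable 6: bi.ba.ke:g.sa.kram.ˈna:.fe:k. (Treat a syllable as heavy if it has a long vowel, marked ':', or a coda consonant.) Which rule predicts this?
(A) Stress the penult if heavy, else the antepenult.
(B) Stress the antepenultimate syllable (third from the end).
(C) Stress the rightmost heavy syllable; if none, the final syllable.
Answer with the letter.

Rule A → syllable 6 ✓.
Rule B → syllable 5 (observed: 6).
Rule C → syllable 7 (observed: 6).

A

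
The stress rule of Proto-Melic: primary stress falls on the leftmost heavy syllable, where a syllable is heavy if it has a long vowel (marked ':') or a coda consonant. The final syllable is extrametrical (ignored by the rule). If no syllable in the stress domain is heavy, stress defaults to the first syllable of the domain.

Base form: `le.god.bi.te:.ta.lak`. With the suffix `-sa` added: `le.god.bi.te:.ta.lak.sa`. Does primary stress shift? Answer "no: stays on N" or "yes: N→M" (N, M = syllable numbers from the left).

Base `le.god.bi.te:.ta.lak` (6 syllables):
  The final syllable (6, lak) is extrametrical; the stress domain is syllables 1–5.
  Weights: 1 le L, 2 god H, 3 bi L, 4 te: H, 5 ta L.
  Heavy syllables in the domain: 2, 4. The leftmost is syllable 2 (god).
  → primary stress on syllable 2.
Suffixed `le.god.bi.te:.ta.lak.sa` (7 syllables):
  The final syllable (7, sa) is extrametrical; the stress domain is syllables 1–6.
  Weights: 1 le L, 2 god H, 3 bi L, 4 te: H, 5 ta L, 6 lak H.
  Heavy syllables in the domain: 2, 4, 6. The leftmost is syllable 2 (god).
  → primary stress on syllable 2.

no: stays on 2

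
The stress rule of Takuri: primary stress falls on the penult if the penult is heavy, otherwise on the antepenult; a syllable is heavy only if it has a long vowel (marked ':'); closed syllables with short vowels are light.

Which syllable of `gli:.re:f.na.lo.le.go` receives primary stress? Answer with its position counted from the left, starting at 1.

4

Weights: 4 lo L, 5 le L, 6 go L.
The penult (syllable 5, le) is light, so stress falls on the antepenult (syllable 4, lo).
Primary stress: syllable 4 → gli:.re:f.na.ˈlo.le.go.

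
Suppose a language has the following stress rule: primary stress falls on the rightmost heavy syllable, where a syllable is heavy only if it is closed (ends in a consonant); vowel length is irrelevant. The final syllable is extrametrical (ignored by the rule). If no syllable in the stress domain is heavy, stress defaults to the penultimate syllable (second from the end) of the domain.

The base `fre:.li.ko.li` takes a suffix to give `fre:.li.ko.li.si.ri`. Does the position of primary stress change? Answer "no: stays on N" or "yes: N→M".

yes: 2→4

Base `fre:.li.ko.li` (4 syllables):
  The final syllable (4, li) is extrametrical; the stress domain is syllables 1–3.
  Weights: 1 fre: L, 2 li L, 3 ko L.
  No heavy syllable in the domain; default to the penultimate syllable (second from the end) of the domain = syllable 2.
  → primary stress on syllable 2.
Suffixed `fre:.li.ko.li.si.ri` (6 syllables):
  The final syllable (6, ri) is extrametrical; the stress domain is syllables 1–5.
  Weights: 1 fre: L, 2 li L, 3 ko L, 4 li L, 5 si L.
  No heavy syllable in the domain; default to the penultimate syllable (second from the end) of the domain = syllable 4.
  → primary stress on syllable 4.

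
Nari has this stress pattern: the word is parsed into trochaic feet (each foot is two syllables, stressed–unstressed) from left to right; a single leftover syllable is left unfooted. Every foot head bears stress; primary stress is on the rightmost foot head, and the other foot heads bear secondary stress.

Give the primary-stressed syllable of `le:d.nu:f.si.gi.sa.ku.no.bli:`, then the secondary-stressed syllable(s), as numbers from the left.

primary 7, secondary 1, 3, 5

Parse left to right into trochaic (ˈσσ) feet: (ˈle:d.nu:f) (ˈsi.gi) (ˈsa.ku) (ˈno.bli:).
Foot heads (stressed positions): 1, 3, 5, 7.
End Rule Rightmost: primary stress on the rightmost head = syllable 7.
Secondary stress on 1, 3, 5: ˌle:d.nu:f.ˌsi.gi.ˌsa.ku.ˈno.bli:.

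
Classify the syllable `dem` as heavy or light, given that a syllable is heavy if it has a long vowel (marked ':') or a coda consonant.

heavy

`dem`: short vowel, closed (coda /m/). Closed → heavy.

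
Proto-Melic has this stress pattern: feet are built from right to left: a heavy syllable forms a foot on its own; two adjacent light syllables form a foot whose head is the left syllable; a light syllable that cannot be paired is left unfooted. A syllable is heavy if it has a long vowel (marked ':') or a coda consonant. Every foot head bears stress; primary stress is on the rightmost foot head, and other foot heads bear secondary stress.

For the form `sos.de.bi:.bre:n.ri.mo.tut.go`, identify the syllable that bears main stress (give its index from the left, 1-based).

7

Weights: 1 sos H, 2 de L, 3 bi: H, 4 bre:n H, 5 ri L, 6 mo L, 7 tut H, 8 go L.
Parse right to left (heavy = foot alone; LL = one foot; stranded L unfooted): (ˈsos) de (ˈbi:) (ˈbre:n) (ˈri.mo) (ˈtut) go.
Foot heads: 1, 3, 4, 5, 7.
Primary stress on the rightmost head = syllable 7.
Primary stress: syllable 7 → sos.de.bi:.bre:n.ri.mo.ˈtut.go.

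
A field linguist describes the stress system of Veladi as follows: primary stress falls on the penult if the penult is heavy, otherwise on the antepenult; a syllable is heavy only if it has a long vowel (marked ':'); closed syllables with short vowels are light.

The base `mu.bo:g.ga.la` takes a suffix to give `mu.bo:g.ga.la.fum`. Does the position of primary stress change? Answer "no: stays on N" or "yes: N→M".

yes: 2→3

Base `mu.bo:g.ga.la` (4 syllables):
  Weights: 2 bo:g H, 3 ga L, 4 la L.
  The penult (syllable 3, ga) is light, so stress falls on the antepenult (syllable 2, bo:g).
  → primary stress on syllable 2.
Suffixed `mu.bo:g.ga.la.fum` (5 syllables):
  Weights: 3 ga L, 4 la L, 5 fum L.
  The penult (syllable 4, la) is light, so stress falls on the antepenult (syllable 3, ga).
  → primary stress on syllable 3.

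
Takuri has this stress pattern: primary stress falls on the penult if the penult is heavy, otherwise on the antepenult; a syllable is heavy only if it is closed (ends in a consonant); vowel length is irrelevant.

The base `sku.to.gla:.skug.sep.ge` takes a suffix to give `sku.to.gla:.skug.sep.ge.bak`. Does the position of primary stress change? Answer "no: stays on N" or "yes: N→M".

Base `sku.to.gla:.skug.sep.ge` (6 syllables):
  Weights: 4 skug H, 5 sep H, 6 ge L.
  The penult (syllable 5, sep) is heavy, so it takes stress.
  → primary stress on syllable 5.
Suffixed `sku.to.gla:.skug.sep.ge.bak` (7 syllables):
  Weights: 5 sep H, 6 ge L, 7 bak H.
  The penult (syllable 6, ge) is light, so stress falls on the antepenult (syllable 5, sep).
  → primary stress on syllable 5.

no: stays on 5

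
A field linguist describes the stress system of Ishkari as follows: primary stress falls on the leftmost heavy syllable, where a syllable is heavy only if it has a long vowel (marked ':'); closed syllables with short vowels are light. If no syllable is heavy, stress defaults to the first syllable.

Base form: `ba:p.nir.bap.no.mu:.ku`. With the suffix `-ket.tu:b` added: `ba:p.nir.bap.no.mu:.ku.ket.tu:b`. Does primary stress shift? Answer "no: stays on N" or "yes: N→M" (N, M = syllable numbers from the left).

no: stays on 1

Base `ba:p.nir.bap.no.mu:.ku` (6 syllables):
  Weights: 1 ba:p H, 2 nir L, 3 bap L, 4 no L, 5 mu: H, 6 ku L.
  Heavy syllables in the domain: 1, 5. The leftmost is syllable 1 (ba:p).
  → primary stress on syllable 1.
Suffixed `ba:p.nir.bap.no.mu:.ku.ket.tu:b` (8 syllables):
  Weights: 1 ba:p H, 2 nir L, 3 bap L, 4 no L, 5 mu: H, 6 ku L, 7 ket L, 8 tu:b H.
  Heavy syllables in the domain: 1, 5, 8. The leftmost is syllable 1 (ba:p).
  → primary stress on syllable 1.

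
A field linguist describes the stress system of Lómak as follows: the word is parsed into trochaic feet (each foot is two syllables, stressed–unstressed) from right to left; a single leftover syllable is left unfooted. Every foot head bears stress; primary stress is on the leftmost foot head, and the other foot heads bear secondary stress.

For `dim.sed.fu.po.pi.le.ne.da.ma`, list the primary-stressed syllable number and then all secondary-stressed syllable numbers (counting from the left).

primary 2, secondary 4, 6, 8

Parse right to left into trochaic (ˈσσ) feet: dim (ˈsed.fu) (ˈpo.pi) (ˈle.ne) (ˈda.ma). Syllable 1 is left unfooted.
Foot heads (stressed positions): 2, 4, 6, 8.
End Rule Leftmost: primary stress on the leftmost head = syllable 2.
Secondary stress on 4, 6, 8: dim.ˈsed.fu.ˌpo.pi.ˌle.ne.ˌda.ma.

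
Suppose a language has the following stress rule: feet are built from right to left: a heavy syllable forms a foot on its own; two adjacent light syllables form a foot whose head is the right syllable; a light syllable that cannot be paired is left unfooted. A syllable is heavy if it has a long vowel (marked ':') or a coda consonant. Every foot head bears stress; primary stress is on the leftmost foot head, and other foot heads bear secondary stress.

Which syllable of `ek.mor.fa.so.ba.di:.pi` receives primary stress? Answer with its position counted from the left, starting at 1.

1

Weights: 1 ek H, 2 mor H, 3 fa L, 4 so L, 5 ba L, 6 di: H, 7 pi L.
Parse right to left (heavy = foot alone; LL = one foot; stranded L unfooted): (ˈek) (ˈmor) fa (so.ˈba) (ˈdi:) pi.
Foot heads: 1, 2, 5, 6.
Primary stress on the leftmost head = syllable 1.
Primary stress: syllable 1 → ˈek.mor.fa.so.ba.di:.pi.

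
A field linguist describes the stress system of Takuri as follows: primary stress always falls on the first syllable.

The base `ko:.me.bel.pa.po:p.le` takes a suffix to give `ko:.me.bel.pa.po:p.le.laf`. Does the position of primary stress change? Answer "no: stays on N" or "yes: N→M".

no: stays on 1

Base `ko:.me.bel.pa.po:p.le` (6 syllables):
  The word has 6 syllables; the first syllable is syllable 1 (ko:).
  → primary stress on syllable 1.
Suffixed `ko:.me.bel.pa.po:p.le.laf` (7 syllables):
  The word has 7 syllables; the first syllable is syllable 1 (ko:).
  → primary stress on syllable 1.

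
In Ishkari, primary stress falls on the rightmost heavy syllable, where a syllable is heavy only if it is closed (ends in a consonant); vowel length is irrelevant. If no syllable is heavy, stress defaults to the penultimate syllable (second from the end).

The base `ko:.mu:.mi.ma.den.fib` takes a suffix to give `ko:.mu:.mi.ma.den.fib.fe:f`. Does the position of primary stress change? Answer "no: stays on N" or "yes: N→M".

Base `ko:.mu:.mi.ma.den.fib` (6 syllables):
  Weights: 1 ko: L, 2 mu: L, 3 mi L, 4 ma L, 5 den H, 6 fib H.
  Heavy syllables in the domain: 5, 6. The rightmost is syllable 6 (fib).
  → primary stress on syllable 6.
Suffixed `ko:.mu:.mi.ma.den.fib.fe:f` (7 syllables):
  Weights: 1 ko: L, 2 mu: L, 3 mi L, 4 ma L, 5 den H, 6 fib H, 7 fe:f H.
  Heavy syllables in the domain: 5, 6, 7. The rightmost is syllable 7 (fe:f).
  → primary stress on syllable 7.

yes: 6→7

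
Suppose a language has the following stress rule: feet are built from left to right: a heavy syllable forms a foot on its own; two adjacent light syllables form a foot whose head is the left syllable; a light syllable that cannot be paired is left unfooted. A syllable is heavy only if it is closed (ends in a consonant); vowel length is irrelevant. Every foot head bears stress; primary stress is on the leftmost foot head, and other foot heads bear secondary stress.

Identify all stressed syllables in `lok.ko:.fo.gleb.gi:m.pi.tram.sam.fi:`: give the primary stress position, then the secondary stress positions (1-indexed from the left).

Weights: 1 lok H, 2 ko: L, 3 fo L, 4 gleb H, 5 gi:m H, 6 pi L, 7 tram H, 8 sam H, 9 fi: L.
Parse left to right (heavy = foot alone; LL = one foot; stranded L unfooted): (ˈlok) (ˈko:.fo) (ˈgleb) (ˈgi:m) pi (ˈtram) (ˈsam) fi:.
Foot heads: 1, 2, 4, 5, 7, 8.
Primary stress on the leftmost head = syllable 1.
Secondary stress on 2, 4, 5, 7, 8: ˈlok.ˌko:.fo.ˌgleb.ˌgi:m.pi.ˌtram.ˌsam.fi:.

primary 1, secondary 2, 4, 5, 7, 8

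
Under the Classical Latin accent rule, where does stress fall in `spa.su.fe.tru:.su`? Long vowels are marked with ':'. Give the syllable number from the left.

4

Classical Latin: stress the penult if heavy (long vowel or closed), else the antepenult.
Weights: 3 fe L, 4 tru: H, 5 su L.
The penult (syllable 4, tru:) is heavy, so it takes stress.
Stress on syllable 4: spa.su.fe.ˈtru:.su.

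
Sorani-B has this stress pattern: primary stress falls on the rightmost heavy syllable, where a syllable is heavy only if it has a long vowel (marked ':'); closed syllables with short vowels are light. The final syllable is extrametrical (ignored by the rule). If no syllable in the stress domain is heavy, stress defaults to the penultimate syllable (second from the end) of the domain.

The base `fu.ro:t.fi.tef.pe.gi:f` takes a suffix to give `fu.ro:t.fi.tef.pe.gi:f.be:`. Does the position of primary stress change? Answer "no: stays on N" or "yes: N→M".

Base `fu.ro:t.fi.tef.pe.gi:f` (6 syllables):
  The final syllable (6, gi:f) is extrametrical; the stress domain is syllables 1–5.
  Weights: 1 fu L, 2 ro:t H, 3 fi L, 4 tef L, 5 pe L.
  Heavy syllables in the domain: 2. The rightmost is syllable 2 (ro:t).
  → primary stress on syllable 2.
Suffixed `fu.ro:t.fi.tef.pe.gi:f.be:` (7 syllables):
  The final syllable (7, be:) is extrametrical; the stress domain is syllables 1–6.
  Weights: 1 fu L, 2 ro:t H, 3 fi L, 4 tef L, 5 pe L, 6 gi:f H.
  Heavy syllables in the domain: 2, 6. The rightmost is syllable 6 (gi:f).
  → primary stress on syllable 6.

yes: 2→6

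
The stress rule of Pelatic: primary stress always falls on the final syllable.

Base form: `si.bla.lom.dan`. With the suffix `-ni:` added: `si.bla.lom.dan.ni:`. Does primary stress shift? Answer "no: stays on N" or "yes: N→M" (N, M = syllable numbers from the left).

Base `si.bla.lom.dan` (4 syllables):
  The word has 4 syllables; the final syllable is syllable 4 (dan).
  → primary stress on syllable 4.
Suffixed `si.bla.lom.dan.ni:` (5 syllables):
  The word has 5 syllables; the final syllable is syllable 5 (ni:).
  → primary stress on syllable 5.

yes: 4→5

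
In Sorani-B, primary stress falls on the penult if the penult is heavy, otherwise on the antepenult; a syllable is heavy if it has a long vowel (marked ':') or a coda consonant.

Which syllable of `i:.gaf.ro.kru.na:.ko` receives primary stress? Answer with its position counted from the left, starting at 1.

Weights: 4 kru L, 5 na: H, 6 ko L.
The penult (syllable 5, na:) is heavy, so it takes stress.
Primary stress: syllable 5 → i:.gaf.ro.kru.ˈna:.ko.

5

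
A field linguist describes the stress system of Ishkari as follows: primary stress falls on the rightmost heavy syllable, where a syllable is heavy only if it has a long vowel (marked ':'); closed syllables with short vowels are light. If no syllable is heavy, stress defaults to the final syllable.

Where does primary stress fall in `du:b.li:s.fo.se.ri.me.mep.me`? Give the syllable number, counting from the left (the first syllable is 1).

2

Weights: 1 du:b H, 2 li:s H, 3 fo L, 4 se L, 5 ri L, 6 me L, 7 mep L, 8 me L.
Heavy syllables in the domain: 1, 2. The rightmost is syllable 2 (li:s).
Primary stress: syllable 2 → du:b.ˈli:s.fo.se.ri.me.mep.me.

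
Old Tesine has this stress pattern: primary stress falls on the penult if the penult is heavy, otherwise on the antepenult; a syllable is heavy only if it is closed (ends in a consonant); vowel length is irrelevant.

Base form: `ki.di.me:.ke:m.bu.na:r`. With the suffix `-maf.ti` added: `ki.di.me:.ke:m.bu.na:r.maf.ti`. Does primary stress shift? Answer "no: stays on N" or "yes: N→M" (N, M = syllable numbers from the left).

yes: 4→7

Base `ki.di.me:.ke:m.bu.na:r` (6 syllables):
  Weights: 4 ke:m H, 5 bu L, 6 na:r H.
  The penult (syllable 5, bu) is light, so stress falls on the antepenult (syllable 4, ke:m).
  → primary stress on syllable 4.
Suffixed `ki.di.me:.ke:m.bu.na:r.maf.ti` (8 syllables):
  Weights: 6 na:r H, 7 maf H, 8 ti L.
  The penult (syllable 7, maf) is heavy, so it takes stress.
  → primary stress on syllable 7.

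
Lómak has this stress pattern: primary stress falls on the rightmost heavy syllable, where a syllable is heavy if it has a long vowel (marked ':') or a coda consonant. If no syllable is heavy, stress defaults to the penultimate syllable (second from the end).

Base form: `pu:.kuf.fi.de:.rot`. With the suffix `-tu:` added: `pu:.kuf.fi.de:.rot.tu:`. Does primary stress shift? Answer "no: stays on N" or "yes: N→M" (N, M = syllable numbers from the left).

Base `pu:.kuf.fi.de:.rot` (5 syllables):
  Weights: 1 pu: H, 2 kuf H, 3 fi L, 4 de: H, 5 rot H.
  Heavy syllables in the domain: 1, 2, 4, 5. The rightmost is syllable 5 (rot).
  → primary stress on syllable 5.
Suffixed `pu:.kuf.fi.de:.rot.tu:` (6 syllables):
  Weights: 1 pu: H, 2 kuf H, 3 fi L, 4 de: H, 5 rot H, 6 tu: H.
  Heavy syllables in the domain: 1, 2, 4, 5, 6. The rightmost is syllable 6 (tu:).
  → primary stress on syllable 6.

yes: 5→6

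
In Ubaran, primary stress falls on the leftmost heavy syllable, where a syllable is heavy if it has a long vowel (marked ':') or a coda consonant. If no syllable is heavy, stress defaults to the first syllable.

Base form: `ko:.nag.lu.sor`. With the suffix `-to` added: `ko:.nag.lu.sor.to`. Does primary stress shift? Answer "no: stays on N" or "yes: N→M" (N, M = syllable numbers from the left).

Base `ko:.nag.lu.sor` (4 syllables):
  Weights: 1 ko: H, 2 nag H, 3 lu L, 4 sor H.
  Heavy syllables in the domain: 1, 2, 4. The leftmost is syllable 1 (ko:).
  → primary stress on syllable 1.
Suffixed `ko:.nag.lu.sor.to` (5 syllables):
  Weights: 1 ko: H, 2 nag H, 3 lu L, 4 sor H, 5 to L.
  Heavy syllables in the domain: 1, 2, 4. The leftmost is syllable 1 (ko:).
  → primary stress on syllable 1.

no: stays on 1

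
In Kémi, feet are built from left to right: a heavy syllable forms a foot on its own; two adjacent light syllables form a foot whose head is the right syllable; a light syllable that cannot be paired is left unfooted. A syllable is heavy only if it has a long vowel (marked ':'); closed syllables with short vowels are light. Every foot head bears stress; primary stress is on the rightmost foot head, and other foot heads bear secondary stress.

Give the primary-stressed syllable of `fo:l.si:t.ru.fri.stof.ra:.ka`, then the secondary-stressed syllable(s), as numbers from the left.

primary 6, secondary 1, 2, 4

Weights: 1 fo:l H, 2 si:t H, 3 ru L, 4 fri L, 5 stof L, 6 ra: H, 7 ka L.
Parse left to right (heavy = foot alone; LL = one foot; stranded L unfooted): (ˈfo:l) (ˈsi:t) (ru.ˈfri) stof (ˈra:) ka.
Foot heads: 1, 2, 4, 6.
Primary stress on the rightmost head = syllable 6.
Secondary stress on 1, 2, 4: ˌfo:l.ˌsi:t.ru.ˌfri.stof.ˈra:.ka.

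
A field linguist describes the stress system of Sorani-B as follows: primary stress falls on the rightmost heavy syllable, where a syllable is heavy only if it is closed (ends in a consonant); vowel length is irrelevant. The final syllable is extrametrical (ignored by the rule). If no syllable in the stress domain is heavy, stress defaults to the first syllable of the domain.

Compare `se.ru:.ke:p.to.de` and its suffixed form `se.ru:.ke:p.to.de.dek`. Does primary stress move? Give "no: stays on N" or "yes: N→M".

no: stays on 3

Base `se.ru:.ke:p.to.de` (5 syllables):
  The final syllable (5, de) is extrametrical; the stress domain is syllables 1–4.
  Weights: 1 se L, 2 ru: L, 3 ke:p H, 4 to L.
  Heavy syllables in the domain: 3. The rightmost is syllable 3 (ke:p).
  → primary stress on syllable 3.
Suffixed `se.ru:.ke:p.to.de.dek` (6 syllables):
  The final syllable (6, dek) is extrametrical; the stress domain is syllables 1–5.
  Weights: 1 se L, 2 ru: L, 3 ke:p H, 4 to L, 5 de L.
  Heavy syllables in the domain: 3. The rightmost is syllable 3 (ke:p).
  → primary stress on syllable 3.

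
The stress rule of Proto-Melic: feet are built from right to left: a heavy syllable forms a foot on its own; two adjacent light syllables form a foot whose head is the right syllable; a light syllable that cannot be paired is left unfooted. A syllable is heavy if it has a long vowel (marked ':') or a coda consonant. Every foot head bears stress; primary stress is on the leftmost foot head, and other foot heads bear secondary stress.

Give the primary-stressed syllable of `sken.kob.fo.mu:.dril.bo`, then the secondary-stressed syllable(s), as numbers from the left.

Weights: 1 sken H, 2 kob H, 3 fo L, 4 mu: H, 5 dril H, 6 bo L.
Parse right to left (heavy = foot alone; LL = one foot; stranded L unfooted): (ˈsken) (ˈkob) fo (ˈmu:) (ˈdril) bo.
Foot heads: 1, 2, 4, 5.
Primary stress on the leftmost head = syllable 1.
Secondary stress on 2, 4, 5: ˈsken.ˌkob.fo.ˌmu:.ˌdril.bo.

primary 1, secondary 2, 4, 5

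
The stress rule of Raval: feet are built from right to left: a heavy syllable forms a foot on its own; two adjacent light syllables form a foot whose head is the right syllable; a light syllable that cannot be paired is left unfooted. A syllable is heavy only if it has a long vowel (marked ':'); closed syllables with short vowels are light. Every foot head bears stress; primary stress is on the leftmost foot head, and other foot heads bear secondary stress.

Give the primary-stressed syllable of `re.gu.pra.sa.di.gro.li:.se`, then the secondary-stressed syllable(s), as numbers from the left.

primary 2, secondary 4, 6, 7

Weights: 1 re L, 2 gu L, 3 pra L, 4 sa L, 5 di L, 6 gro L, 7 li: H, 8 se L.
Parse right to left (heavy = foot alone; LL = one foot; stranded L unfooted): (re.ˈgu) (pra.ˈsa) (di.ˈgro) (ˈli:) se.
Foot heads: 2, 4, 6, 7.
Primary stress on the leftmost head = syllable 2.
Secondary stress on 4, 6, 7: re.ˈgu.pra.ˌsa.di.ˌgro.ˌli:.se.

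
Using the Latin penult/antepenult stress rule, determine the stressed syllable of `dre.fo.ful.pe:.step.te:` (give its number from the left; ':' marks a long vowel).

Classical Latin: stress the penult if heavy (long vowel or closed), else the antepenult.
Weights: 4 pe: H, 5 step H, 6 te: H.
The penult (syllable 5, step) is heavy, so it takes stress.
Stress on syllable 5: dre.fo.ful.pe:.ˈstep.te:.

5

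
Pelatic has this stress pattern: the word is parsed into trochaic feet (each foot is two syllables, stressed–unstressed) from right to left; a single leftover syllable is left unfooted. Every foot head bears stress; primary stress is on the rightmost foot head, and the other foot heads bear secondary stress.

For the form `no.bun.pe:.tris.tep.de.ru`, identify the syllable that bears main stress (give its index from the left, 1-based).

Parse right to left into trochaic (ˈσσ) feet: no (ˈbun.pe:) (ˈtris.tep) (ˈde.ru). Syllable 1 is left unfooted.
Foot heads (stressed positions): 2, 4, 6.
End Rule Rightmost: primary stress on the rightmost head = syllable 6.
Primary stress: syllable 6 → no.bun.pe:.tris.tep.ˈde.ru.

6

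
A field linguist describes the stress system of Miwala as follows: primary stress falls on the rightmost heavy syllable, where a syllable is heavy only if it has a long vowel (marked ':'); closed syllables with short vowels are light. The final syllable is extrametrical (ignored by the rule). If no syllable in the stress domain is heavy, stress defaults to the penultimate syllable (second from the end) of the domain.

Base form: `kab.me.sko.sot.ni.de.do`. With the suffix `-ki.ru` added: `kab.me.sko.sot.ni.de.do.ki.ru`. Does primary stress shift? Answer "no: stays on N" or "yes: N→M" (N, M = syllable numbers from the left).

Base `kab.me.sko.sot.ni.de.do` (7 syllables):
  The final syllable (7, do) is extrametrical; the stress domain is syllables 1–6.
  Weights: 1 kab L, 2 me L, 3 sko L, 4 sot L, 5 ni L, 6 de L.
  No heavy syllable in the domain; default to the penultimate syllable (second from the end) of the domain = syllable 5.
  → primary stress on syllable 5.
Suffixed `kab.me.sko.sot.ni.de.do.ki.ru` (9 syllables):
  The final syllable (9, ru) is extrametrical; the stress domain is syllables 1–8.
  Weights: 1 kab L, 2 me L, 3 sko L, 4 sot L, 5 ni L, 6 de L, 7 do L, 8 ki L.
  No heavy syllable in the domain; default to the penultimate syllable (second from the end) of the domain = syllable 7.
  → primary stress on syllable 7.

yes: 5→7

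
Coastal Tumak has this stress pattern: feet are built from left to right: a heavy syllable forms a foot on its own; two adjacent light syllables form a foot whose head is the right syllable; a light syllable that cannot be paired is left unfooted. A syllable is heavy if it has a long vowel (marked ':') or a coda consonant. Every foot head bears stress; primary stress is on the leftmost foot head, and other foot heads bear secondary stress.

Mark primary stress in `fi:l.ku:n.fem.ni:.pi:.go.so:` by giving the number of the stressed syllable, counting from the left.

Weights: 1 fi:l H, 2 ku:n H, 3 fem H, 4 ni: H, 5 pi: H, 6 go L, 7 so: H.
Parse left to right (heavy = foot alone; LL = one foot; stranded L unfooted): (ˈfi:l) (ˈku:n) (ˈfem) (ˈni:) (ˈpi:) go (ˈso:).
Foot heads: 1, 2, 3, 4, 5, 7.
Primary stress on the leftmost head = syllable 1.
Primary stress: syllable 1 → ˈfi:l.ku:n.fem.ni:.pi:.go.so:.

1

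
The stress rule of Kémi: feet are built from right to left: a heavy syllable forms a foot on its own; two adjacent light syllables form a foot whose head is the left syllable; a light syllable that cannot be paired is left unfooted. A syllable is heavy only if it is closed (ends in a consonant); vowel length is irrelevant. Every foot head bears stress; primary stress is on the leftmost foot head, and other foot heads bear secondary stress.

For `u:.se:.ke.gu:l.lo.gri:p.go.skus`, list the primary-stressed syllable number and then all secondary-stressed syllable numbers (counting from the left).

Weights: 1 u: L, 2 se: L, 3 ke L, 4 gu:l H, 5 lo L, 6 gri:p H, 7 go L, 8 skus H.
Parse right to left (heavy = foot alone; LL = one foot; stranded L unfooted): u: (ˈse:.ke) (ˈgu:l) lo (ˈgri:p) go (ˈskus).
Foot heads: 2, 4, 6, 8.
Primary stress on the leftmost head = syllable 2.
Secondary stress on 4, 6, 8: u:.ˈse:.ke.ˌgu:l.lo.ˌgri:p.go.ˌskus.

primary 2, secondary 4, 6, 8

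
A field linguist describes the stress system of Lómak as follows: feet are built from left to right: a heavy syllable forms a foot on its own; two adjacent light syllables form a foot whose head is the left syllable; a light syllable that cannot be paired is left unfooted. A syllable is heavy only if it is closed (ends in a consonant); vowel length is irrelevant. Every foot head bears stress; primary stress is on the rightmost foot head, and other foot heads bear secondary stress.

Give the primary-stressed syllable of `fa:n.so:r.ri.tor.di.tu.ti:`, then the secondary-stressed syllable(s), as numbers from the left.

Weights: 1 fa:n H, 2 so:r H, 3 ri L, 4 tor H, 5 di L, 6 tu L, 7 ti: L.
Parse left to right (heavy = foot alone; LL = one foot; stranded L unfooted): (ˈfa:n) (ˈso:r) ri (ˈtor) (ˈdi.tu) ti:.
Foot heads: 1, 2, 4, 5.
Primary stress on the rightmost head = syllable 5.
Secondary stress on 1, 2, 4: ˌfa:n.ˌso:r.ri.ˌtor.ˈdi.tu.ti:.

primary 5, secondary 1, 2, 4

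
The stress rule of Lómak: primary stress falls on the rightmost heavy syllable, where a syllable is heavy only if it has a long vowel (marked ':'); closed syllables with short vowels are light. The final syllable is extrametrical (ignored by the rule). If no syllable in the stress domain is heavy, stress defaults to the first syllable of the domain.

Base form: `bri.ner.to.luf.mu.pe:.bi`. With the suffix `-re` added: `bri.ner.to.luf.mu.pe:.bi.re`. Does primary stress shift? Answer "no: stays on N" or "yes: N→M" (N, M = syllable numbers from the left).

no: stays on 6

Base `bri.ner.to.luf.mu.pe:.bi` (7 syllables):
  The final syllable (7, bi) is extrametrical; the stress domain is syllables 1–6.
  Weights: 1 bri L, 2 ner L, 3 to L, 4 luf L, 5 mu L, 6 pe: H.
  Heavy syllables in the domain: 6. The rightmost is syllable 6 (pe:).
  → primary stress on syllable 6.
Suffixed `bri.ner.to.luf.mu.pe:.bi.re` (8 syllables):
  The final syllable (8, re) is extrametrical; the stress domain is syllables 1–7.
  Weights: 1 bri L, 2 ner L, 3 to L, 4 luf L, 5 mu L, 6 pe: H, 7 bi L.
  Heavy syllables in the domain: 6. The rightmost is syllable 6 (pe:).
  → primary stress on syllable 6.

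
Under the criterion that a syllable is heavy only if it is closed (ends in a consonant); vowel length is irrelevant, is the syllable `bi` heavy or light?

`bi`: short vowel, open (no coda). Open (no coda) → light.

light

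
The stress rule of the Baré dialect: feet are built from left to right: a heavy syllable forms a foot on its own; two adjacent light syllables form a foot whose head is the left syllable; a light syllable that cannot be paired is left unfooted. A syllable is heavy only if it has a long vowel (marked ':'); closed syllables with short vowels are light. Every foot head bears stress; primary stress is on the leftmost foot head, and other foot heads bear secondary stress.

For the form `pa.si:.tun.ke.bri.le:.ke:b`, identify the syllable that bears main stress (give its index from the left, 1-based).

Weights: 1 pa L, 2 si: H, 3 tun L, 4 ke L, 5 bri L, 6 le: H, 7 ke:b H.
Parse left to right (heavy = foot alone; LL = one foot; stranded L unfooted): pa (ˈsi:) (ˈtun.ke) bri (ˈle:) (ˈke:b).
Foot heads: 2, 3, 6, 7.
Primary stress on the leftmost head = syllable 2.
Primary stress: syllable 2 → pa.ˈsi:.tun.ke.bri.le:.ke:b.

2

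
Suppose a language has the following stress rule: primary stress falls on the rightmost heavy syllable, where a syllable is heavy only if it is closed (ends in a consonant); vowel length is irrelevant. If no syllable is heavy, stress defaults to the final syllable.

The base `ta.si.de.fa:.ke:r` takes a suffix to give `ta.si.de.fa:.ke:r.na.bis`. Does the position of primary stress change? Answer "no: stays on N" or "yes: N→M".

yes: 5→7

Base `ta.si.de.fa:.ke:r` (5 syllables):
  Weights: 1 ta L, 2 si L, 3 de L, 4 fa: L, 5 ke:r H.
  Heavy syllables in the domain: 5. The rightmost is syllable 5 (ke:r).
  → primary stress on syllable 5.
Suffixed `ta.si.de.fa:.ke:r.na.bis` (7 syllables):
  Weights: 1 ta L, 2 si L, 3 de L, 4 fa: L, 5 ke:r H, 6 na L, 7 bis H.
  Heavy syllables in the domain: 5, 7. The rightmost is syllable 7 (bis).
  → primary stress on syllable 7.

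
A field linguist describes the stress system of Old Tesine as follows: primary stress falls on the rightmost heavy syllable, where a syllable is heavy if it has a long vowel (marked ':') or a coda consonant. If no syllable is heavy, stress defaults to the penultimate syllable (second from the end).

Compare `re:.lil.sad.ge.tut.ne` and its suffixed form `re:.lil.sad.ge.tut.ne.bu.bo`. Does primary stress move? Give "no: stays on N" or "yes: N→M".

Base `re:.lil.sad.ge.tut.ne` (6 syllables):
  Weights: 1 re: H, 2 lil H, 3 sad H, 4 ge L, 5 tut H, 6 ne L.
  Heavy syllables in the domain: 1, 2, 3, 5. The rightmost is syllable 5 (tut).
  → primary stress on syllable 5.
Suffixed `re:.lil.sad.ge.tut.ne.bu.bo` (8 syllables):
  Weights: 1 re: H, 2 lil H, 3 sad H, 4 ge L, 5 tut H, 6 ne L, 7 bu L, 8 bo L.
  Heavy syllables in the domain: 1, 2, 3, 5. The rightmost is syllable 5 (tut).
  → primary stress on syllable 5.

no: stays on 5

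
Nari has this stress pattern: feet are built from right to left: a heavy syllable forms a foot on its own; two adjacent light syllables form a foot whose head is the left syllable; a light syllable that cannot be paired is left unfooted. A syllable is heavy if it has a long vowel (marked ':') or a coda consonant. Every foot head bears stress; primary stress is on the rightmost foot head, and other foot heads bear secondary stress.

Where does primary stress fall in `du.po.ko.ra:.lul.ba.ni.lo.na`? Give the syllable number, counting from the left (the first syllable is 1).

Weights: 1 du L, 2 po L, 3 ko L, 4 ra: H, 5 lul H, 6 ba L, 7 ni L, 8 lo L, 9 na L.
Parse right to left (heavy = foot alone; LL = one foot; stranded L unfooted): du (ˈpo.ko) (ˈra:) (ˈlul) (ˈba.ni) (ˈlo.na).
Foot heads: 2, 4, 5, 6, 8.
Primary stress on the rightmost head = syllable 8.
Primary stress: syllable 8 → du.po.ko.ra:.lul.ba.ni.ˈlo.na.

8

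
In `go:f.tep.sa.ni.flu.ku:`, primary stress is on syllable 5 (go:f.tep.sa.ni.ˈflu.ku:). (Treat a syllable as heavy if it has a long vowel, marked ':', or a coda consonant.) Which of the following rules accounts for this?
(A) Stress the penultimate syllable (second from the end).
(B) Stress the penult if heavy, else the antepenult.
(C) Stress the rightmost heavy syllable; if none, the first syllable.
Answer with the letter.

Rule A → syllable 5 ✓.
Rule B → syllable 4 (observed: 5).
Rule C → syllable 6 (observed: 5).

A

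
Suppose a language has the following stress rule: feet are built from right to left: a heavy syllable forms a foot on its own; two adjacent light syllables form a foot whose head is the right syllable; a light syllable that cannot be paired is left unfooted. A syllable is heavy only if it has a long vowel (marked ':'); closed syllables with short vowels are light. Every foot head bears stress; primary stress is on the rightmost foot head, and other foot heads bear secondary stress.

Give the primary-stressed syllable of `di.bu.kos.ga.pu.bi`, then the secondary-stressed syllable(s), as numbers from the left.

Weights: 1 di L, 2 bu L, 3 kos L, 4 ga L, 5 pu L, 6 bi L.
Parse right to left (heavy = foot alone; LL = one foot; stranded L unfooted): (di.ˈbu) (kos.ˈga) (pu.ˈbi).
Foot heads: 2, 4, 6.
Primary stress on the rightmost head = syllable 6.
Secondary stress on 2, 4: di.ˌbu.kos.ˌga.pu.ˈbi.

primary 6, secondary 2, 4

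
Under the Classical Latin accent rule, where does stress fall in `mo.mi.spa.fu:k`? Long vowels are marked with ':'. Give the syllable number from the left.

Classical Latin: stress the penult if heavy (long vowel or closed), else the antepenult.
Weights: 2 mi L, 3 spa L, 4 fu:k H.
The penult (syllable 3, spa) is light, so stress falls on the antepenult (syllable 2, mi).
Stress on syllable 2: mo.ˈmi.spa.fu:k.

2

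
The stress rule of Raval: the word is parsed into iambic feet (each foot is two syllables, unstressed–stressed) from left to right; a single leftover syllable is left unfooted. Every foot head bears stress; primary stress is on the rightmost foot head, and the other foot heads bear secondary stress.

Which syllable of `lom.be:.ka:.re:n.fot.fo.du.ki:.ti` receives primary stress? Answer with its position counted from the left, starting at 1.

Parse left to right into iambic (σˈσ) feet: (lom.ˈbe:) (ka:.ˈre:n) (fot.ˈfo) (du.ˈki:) ti. Syllable 9 is left unfooted.
Foot heads (stressed positions): 2, 4, 6, 8.
End Rule Rightmost: primary stress on the rightmost head = syllable 8.
Primary stress: syllable 8 → lom.be:.ka:.re:n.fot.fo.du.ˈki:.ti.

8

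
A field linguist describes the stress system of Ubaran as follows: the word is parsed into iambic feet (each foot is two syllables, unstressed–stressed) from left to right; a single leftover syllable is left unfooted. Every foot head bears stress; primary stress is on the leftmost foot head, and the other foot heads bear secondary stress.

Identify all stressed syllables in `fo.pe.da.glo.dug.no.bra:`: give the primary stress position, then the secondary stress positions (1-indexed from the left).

primary 2, secondary 4, 6

Parse left to right into iambic (σˈσ) feet: (fo.ˈpe) (da.ˈglo) (dug.ˈno) bra:. Syllable 7 is left unfooted.
Foot heads (stressed positions): 2, 4, 6.
End Rule Leftmost: primary stress on the leftmost head = syllable 2.
Secondary stress on 4, 6: fo.ˈpe.da.ˌglo.dug.ˌno.bra:.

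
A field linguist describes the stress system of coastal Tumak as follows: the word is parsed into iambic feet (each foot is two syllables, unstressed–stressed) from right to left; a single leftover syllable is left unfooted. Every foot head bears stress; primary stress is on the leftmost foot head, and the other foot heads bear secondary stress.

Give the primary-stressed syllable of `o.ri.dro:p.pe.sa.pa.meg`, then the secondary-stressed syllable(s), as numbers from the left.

primary 3, secondary 5, 7

Parse right to left into iambic (σˈσ) feet: o (ri.ˈdro:p) (pe.ˈsa) (pa.ˈmeg). Syllable 1 is left unfooted.
Foot heads (stressed positions): 3, 5, 7.
End Rule Leftmost: primary stress on the leftmost head = syllable 3.
Secondary stress on 5, 7: o.ri.ˈdro:p.pe.ˌsa.pa.ˌmeg.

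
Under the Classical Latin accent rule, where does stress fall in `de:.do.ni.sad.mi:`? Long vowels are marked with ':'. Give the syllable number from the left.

4

Classical Latin: stress the penult if heavy (long vowel or closed), else the antepenult.
Weights: 3 ni L, 4 sad H, 5 mi: H.
The penult (syllable 4, sad) is heavy, so it takes stress.
Stress on syllable 4: de:.do.ni.ˈsad.mi:.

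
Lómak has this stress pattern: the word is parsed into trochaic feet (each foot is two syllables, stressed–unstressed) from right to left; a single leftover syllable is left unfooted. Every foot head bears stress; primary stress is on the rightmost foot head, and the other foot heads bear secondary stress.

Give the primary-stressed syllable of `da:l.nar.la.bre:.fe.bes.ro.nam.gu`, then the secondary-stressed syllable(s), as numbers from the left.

primary 8, secondary 2, 4, 6

Parse right to left into trochaic (ˈσσ) feet: da:l (ˈnar.la) (ˈbre:.fe) (ˈbes.ro) (ˈnam.gu). Syllable 1 is left unfooted.
Foot heads (stressed positions): 2, 4, 6, 8.
End Rule Rightmost: primary stress on the rightmost head = syllable 8.
Secondary stress on 2, 4, 6: da:l.ˌnar.la.ˌbre:.fe.ˌbes.ro.ˈnam.gu.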